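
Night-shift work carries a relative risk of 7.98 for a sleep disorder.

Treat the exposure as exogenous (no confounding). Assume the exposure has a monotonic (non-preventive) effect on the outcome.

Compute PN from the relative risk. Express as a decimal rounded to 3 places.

PN ≈ 0.875

Under exogeneity and monotonicity, PN = (RR − 1) / RR = 1 − 1/RR.
PN = (7.98 − 1) / 7.98 = 6.98 / 7.98 ≈ 0.8747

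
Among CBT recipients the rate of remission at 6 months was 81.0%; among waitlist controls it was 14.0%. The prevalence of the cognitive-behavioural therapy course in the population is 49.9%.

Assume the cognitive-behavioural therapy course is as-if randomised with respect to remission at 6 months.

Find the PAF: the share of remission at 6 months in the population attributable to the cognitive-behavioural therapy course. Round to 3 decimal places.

p₁ = 0.81, p₀ = 0.14.
Overall risk P(Y=1) = π·p₁ + (1−π)·p₀ = 0.499×0.81 + 0.501×0.14 = 0.47433.
Under exogeneity, PAF = [P(Y=1) − p₀] / P(Y=1).
PAF = (0.47433 − 0.14) / 0.47433 ≈ 0.7048

PAF ≈ 0.705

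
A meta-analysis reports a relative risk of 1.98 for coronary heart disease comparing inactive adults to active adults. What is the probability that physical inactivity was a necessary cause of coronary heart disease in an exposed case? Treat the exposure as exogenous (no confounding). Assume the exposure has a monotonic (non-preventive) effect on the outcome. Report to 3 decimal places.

PN ≈ 0.495

Under exogeneity and monotonicity, PN = (RR − 1) / RR = 1 − 1/RR.
PN = (1.98 − 1) / 1.98 = 0.98 / 1.98 ≈ 0.4949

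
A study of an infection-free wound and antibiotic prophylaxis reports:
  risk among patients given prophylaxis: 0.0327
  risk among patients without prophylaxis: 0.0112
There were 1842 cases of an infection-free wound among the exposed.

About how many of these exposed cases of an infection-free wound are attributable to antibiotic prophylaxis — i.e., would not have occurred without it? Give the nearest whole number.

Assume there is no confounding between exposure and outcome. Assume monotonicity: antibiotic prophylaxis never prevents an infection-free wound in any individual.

Let p₁ = 0.0327, p₀ = 0.0112.
PN = (p₁ − p₀)/p₁ = (0.0327 − 0.0112) / 0.0327 ≈ 0.65749.
Attributable cases ≈ PN × (exposed cases) = 0.65749 × 1842 ≈ 1211.10.

about 1211 cases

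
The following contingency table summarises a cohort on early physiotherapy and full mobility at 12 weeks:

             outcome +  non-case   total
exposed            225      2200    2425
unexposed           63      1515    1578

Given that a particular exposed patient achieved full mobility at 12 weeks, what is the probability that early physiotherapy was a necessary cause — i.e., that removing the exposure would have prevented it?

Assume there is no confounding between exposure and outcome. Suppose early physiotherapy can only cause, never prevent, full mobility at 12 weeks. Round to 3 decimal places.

p₁ = P(outcome | exposed) = 225/2425 = 0.092784
p₀ = P(outcome | unexposed) = 63/1578 = 0.039924
Under exogeneity and monotonicity, PN = (p₁ − p₀)/p₁.
PN = (0.092784 − 0.039924) / 0.092784 ≈ 0.5697

PN ≈ 0.570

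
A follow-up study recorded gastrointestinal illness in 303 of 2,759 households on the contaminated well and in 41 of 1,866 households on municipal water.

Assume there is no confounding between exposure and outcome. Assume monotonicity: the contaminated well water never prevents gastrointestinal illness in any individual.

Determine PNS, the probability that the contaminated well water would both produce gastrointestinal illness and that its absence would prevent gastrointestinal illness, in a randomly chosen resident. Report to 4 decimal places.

PNS ≈ 0.0879

p₁ = P(outcome | exposed) = 303/2759 = 0.10982
p₀ = P(outcome | unexposed) = 41/1866 = 0.021972
Under exogeneity and monotonicity, PNS = p₁ − p₀.
PNS = 0.10982 − 0.021972 = 0.08785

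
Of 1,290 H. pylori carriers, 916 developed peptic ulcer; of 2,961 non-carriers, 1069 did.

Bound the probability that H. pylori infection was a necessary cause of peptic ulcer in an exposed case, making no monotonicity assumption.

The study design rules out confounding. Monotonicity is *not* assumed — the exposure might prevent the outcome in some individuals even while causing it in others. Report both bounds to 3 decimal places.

p₁ = P(outcome | exposed) = 916/1290 = 0.71008
p₀ = P(outcome | unexposed) = 1069/2961 = 0.36103
Under exogeneity alone the bounds on PN are max{0,(p₁−p₀)/p₁} ≤ PN ≤ min{1,(1−p₀)/p₁}.
  lower = (p₁ − p₀)/p₁ = 0.34905 / 0.71008 ≈ 0.4916
  upper = min{1, (1 − p₀)/p₁} = 0.63897 / 0.71008 ≈ 0.8999

0.492 ≤ PN ≤ 0.900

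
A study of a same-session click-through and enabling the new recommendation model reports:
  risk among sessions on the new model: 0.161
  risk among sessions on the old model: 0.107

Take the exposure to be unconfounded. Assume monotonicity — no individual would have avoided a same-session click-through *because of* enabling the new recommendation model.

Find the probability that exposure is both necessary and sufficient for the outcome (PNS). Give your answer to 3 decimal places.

PNS ≈ 0.054

Let p₁ = 0.161, p₀ = 0.107.
Under exogeneity and monotonicity, PNS = p₁ − p₀.
PNS = 0.161 − 0.107 = 0.054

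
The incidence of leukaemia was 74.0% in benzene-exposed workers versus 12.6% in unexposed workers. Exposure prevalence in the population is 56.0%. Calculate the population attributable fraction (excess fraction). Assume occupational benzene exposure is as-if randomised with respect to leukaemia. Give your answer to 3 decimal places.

PAF ≈ 0.732

p₁ = 0.74, p₀ = 0.126.
Overall risk P(Y=1) = π·p₁ + (1−π)·p₀ = 0.56×0.74 + 0.44×0.126 = 0.46984.
Under exogeneity, PAF = [P(Y=1) − p₀] / P(Y=1).
PAF = (0.46984 − 0.126) / 0.46984 ≈ 0.7318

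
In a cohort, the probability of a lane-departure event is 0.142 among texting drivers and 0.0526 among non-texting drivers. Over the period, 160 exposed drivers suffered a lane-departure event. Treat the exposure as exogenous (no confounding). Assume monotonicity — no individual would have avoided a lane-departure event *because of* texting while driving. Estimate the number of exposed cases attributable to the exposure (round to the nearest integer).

about 101 cases

Let p₁ = 0.142, p₀ = 0.0526.
PN = (p₁ − p₀)/p₁ = (0.142 − 0.0526) / 0.142 ≈ 0.62958.
Attributable cases ≈ PN × (exposed cases) = 0.62958 × 160 ≈ 100.73.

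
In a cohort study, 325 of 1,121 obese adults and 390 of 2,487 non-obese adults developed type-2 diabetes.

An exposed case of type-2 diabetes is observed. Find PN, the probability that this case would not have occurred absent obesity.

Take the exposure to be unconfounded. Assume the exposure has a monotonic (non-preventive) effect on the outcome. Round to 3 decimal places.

PN ≈ 0.459

p₁ = P(outcome | exposed) = 325/1121 = 0.28992
p₀ = P(outcome | unexposed) = 390/2487 = 0.15682
Under exogeneity and monotonicity, PN = (p₁ − p₀) / p₁.
PN = (0.28992 − 0.15682) / 0.28992 = 0.1331 / 0.28992 ≈ 0.4591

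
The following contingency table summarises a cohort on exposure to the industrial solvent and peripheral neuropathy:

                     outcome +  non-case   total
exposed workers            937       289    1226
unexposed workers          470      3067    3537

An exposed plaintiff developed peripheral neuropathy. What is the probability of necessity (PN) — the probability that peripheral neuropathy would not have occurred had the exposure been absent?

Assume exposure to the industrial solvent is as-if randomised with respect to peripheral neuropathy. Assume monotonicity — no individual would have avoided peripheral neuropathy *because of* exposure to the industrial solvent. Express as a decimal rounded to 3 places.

PN ≈ 0.826

p₁ = P(outcome | exposed) = 937/1226 = 0.76427
p₀ = P(outcome | unexposed) = 470/3537 = 0.13288
Under exogeneity and monotonicity, PN = (p₁ − p₀) / p₁.
PN = (0.76427 − 0.13288) / 0.76427 = 0.63139 / 0.76427 ≈ 0.8261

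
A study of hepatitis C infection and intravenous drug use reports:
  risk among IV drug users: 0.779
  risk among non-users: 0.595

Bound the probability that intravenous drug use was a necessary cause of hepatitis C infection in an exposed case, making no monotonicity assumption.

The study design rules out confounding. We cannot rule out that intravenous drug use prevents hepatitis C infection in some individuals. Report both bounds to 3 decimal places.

0.236 ≤ PN ≤ 0.520

Let p₁ = 0.779, p₀ = 0.595.
Under exogeneity alone the bounds on PN are max{0,(p₁−p₀)/p₁} ≤ PN ≤ min{1,(1−p₀)/p₁}.
  lower = (p₁ − p₀)/p₁ = 0.184 / 0.779 ≈ 0.2362
  upper = min{1, (1 − p₀)/p₁} = 0.405 / 0.779 ≈ 0.5199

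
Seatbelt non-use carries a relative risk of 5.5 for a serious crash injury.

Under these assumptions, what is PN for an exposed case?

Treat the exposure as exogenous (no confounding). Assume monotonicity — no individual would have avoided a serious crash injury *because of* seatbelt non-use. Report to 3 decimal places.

PN ≈ 0.818

Under exogeneity and monotonicity, PN = (RR − 1) / RR = 1 − 1/RR.
PN = (5.5 − 1) / 5.5 = 4.5 / 5.5 ≈ 0.8182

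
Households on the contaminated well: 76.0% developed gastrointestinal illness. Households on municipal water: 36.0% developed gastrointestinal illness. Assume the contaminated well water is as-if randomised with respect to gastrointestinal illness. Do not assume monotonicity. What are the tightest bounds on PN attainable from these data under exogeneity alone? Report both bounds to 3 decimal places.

p₁ = 0.76, p₀ = 0.36.
Under exogeneity alone the bounds on PN are max{0,(p₁−p₀)/p₁} ≤ PN ≤ min{1,(1−p₀)/p₁}.
  lower = (p₁ − p₀)/p₁ = 0.4 / 0.76 ≈ 0.5263
  upper = min{1, (1 − p₀)/p₁} = 0.64 / 0.76 ≈ 0.8421

0.526 ≤ PN ≤ 0.842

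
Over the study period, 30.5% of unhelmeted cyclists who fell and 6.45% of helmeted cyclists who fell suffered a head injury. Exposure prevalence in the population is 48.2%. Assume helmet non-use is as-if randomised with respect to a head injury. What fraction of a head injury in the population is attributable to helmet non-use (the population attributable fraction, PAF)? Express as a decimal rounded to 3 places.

p₁ = 0.305, p₀ = 0.0645.
Overall risk P(Y=1) = π·p₁ + (1−π)·p₀ = 0.482×0.305 + 0.518×0.0645 = 0.18042.
Under exogeneity, PAF = [P(Y=1) − p₀] / P(Y=1).
PAF = (0.18042 − 0.0645) / 0.18042 ≈ 0.6425

PAF ≈ 0.643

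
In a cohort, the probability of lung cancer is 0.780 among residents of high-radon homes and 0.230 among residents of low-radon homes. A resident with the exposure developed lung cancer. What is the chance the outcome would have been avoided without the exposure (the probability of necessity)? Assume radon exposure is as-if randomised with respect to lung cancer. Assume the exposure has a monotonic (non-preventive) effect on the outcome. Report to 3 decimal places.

PN ≈ 0.705

Let p₁ = 0.78, p₀ = 0.23.
Under exogeneity and monotonicity, PN = (p₁ − p₀) / p₁.
PN = (0.78 − 0.23) / 0.78 = 0.55 / 0.78 ≈ 0.7051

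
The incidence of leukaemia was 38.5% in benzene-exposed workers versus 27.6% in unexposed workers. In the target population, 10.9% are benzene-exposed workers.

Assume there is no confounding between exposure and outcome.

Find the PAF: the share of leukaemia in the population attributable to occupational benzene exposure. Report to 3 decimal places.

p₁ = 0.385, p₀ = 0.276.
Overall risk P(Y=1) = π·p₁ + (1−π)·p₀ = 0.109×0.385 + 0.891×0.276 = 0.28788.
Under exogeneity, PAF = [P(Y=1) − p₀] / P(Y=1).
PAF = (0.28788 − 0.276) / 0.28788 ≈ 0.0413

PAF ≈ 0.041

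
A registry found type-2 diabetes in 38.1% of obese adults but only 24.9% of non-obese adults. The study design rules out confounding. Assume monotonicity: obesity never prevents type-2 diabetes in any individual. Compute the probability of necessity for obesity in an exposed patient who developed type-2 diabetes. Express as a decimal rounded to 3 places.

p₁ = 0.381, p₀ = 0.249.
Under exogeneity and monotonicity, PN = (p₁ − p₀) / p₁.
PN = (0.381 − 0.249) / 0.381 = 0.132 / 0.381 ≈ 0.3465

PN ≈ 0.346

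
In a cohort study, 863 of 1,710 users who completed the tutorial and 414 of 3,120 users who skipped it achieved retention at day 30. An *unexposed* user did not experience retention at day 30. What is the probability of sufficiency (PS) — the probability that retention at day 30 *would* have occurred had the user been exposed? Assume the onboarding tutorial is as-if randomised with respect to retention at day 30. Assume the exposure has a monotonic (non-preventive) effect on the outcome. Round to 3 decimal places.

PS ≈ 0.429

p₁ = P(outcome | exposed) = 863/1710 = 0.50468
p₀ = P(outcome | unexposed) = 414/3120 = 0.13269
Under exogeneity and monotonicity, PS = (p₁ − p₀) / (1 − p₀).
PS = (0.50468 − 0.13269) / (1 − 0.13269) = 0.37199 / 0.86731 ≈ 0.4289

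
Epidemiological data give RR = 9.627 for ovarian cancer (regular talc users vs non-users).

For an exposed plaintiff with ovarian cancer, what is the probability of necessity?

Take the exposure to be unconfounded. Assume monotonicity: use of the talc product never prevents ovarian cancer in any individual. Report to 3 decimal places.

Under exogeneity and monotonicity, PN = (RR − 1) / RR = 1 − 1/RR.
PN = (9.627 − 1) / 9.627 = 8.627 / 9.627 ≈ 0.8961

PN ≈ 0.896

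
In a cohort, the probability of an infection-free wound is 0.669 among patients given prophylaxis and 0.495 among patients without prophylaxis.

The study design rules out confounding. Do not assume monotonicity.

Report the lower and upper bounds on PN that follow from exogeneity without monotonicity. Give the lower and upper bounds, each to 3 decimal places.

0.260 ≤ PN ≤ 0.755

Let p₁ = 0.669, p₀ = 0.495.
Under exogeneity alone the bounds on PN are max{0,(p₁−p₀)/p₁} ≤ PN ≤ min{1,(1−p₀)/p₁}.
  lower = (p₁ − p₀)/p₁ = 0.174 / 0.669 ≈ 0.2601
  upper = min{1, (1 − p₀)/p₁} = 0.505 / 0.669 ≈ 0.7549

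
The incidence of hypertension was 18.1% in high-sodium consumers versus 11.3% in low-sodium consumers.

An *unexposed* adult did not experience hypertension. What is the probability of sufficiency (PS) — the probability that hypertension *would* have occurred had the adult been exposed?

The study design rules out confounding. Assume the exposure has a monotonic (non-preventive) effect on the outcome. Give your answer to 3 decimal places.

p₁ = 0.181, p₀ = 0.113.
Under exogeneity and monotonicity, PS = (p₁ − p₀) / (1 − p₀).
PS = (0.181 − 0.113) / (1 − 0.113) = 0.068 / 0.887 ≈ 0.0767

PS ≈ 0.077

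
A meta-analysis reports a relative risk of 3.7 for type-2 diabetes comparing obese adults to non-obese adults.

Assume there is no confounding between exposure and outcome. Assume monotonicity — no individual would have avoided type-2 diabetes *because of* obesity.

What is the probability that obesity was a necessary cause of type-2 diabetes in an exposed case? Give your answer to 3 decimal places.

Under exogeneity and monotonicity, PN = (RR − 1) / RR = 1 − 1/RR.
PN = (3.7 − 1) / 3.7 = 2.7 / 3.7 ≈ 0.7297

PN ≈ 0.730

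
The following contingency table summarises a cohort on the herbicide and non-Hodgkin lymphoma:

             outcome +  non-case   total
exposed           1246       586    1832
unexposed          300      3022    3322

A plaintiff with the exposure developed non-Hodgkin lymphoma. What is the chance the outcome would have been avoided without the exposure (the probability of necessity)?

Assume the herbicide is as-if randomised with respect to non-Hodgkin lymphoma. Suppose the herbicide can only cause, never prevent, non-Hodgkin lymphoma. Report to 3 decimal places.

p₁ = P(outcome | exposed) = 1246/1832 = 0.68013
p₀ = P(outcome | unexposed) = 300/3322 = 0.090307
Under exogeneity and monotonicity, PN = (p₁ − p₀) / p₁.
PN = (0.68013 − 0.090307) / 0.68013 = 0.58982 / 0.68013 ≈ 0.8672

PN ≈ 0.867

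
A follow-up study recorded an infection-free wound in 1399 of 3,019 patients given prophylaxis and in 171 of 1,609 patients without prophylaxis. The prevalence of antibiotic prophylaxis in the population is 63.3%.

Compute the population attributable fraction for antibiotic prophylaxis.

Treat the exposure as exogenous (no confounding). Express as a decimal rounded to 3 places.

PAF ≈ 0.680

p₁ = P(outcome | exposed) = 1399/3019 = 0.4634
p₀ = P(outcome | unexposed) = 171/1609 = 0.10628
Overall risk P(Y=1) = π·p₁ + (1−π)·p₀ = 0.633×0.4634 + 0.367×0.10628 = 0.33233.
Under exogeneity, PAF = [P(Y=1) − p₀] / P(Y=1).
PAF = (0.33233 − 0.10628) / 0.33233 ≈ 0.6802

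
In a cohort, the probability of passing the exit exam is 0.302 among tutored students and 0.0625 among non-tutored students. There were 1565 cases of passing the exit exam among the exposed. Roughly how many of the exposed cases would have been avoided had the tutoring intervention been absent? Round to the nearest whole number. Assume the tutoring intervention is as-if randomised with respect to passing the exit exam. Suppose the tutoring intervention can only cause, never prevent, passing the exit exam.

about 1241 cases

Let p₁ = 0.302, p₀ = 0.0625.
PN = (p₁ − p₀)/p₁ = (0.302 − 0.0625) / 0.302 ≈ 0.79305.
Attributable cases ≈ PN × (exposed cases) = 0.79305 × 1565 ≈ 1241.12.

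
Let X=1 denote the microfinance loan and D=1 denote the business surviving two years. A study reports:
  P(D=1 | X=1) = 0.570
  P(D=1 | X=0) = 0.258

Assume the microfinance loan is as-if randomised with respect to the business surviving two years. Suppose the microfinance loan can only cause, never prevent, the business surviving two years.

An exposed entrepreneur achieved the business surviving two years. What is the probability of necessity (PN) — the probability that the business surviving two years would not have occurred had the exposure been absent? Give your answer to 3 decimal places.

PN ≈ 0.547

Let p₁ = 0.57, p₀ = 0.258.
Under exogeneity and monotonicity, PN = (p₁ − p₀) / p₁.
PN = (0.57 − 0.258) / 0.57 = 0.312 / 0.57 ≈ 0.5474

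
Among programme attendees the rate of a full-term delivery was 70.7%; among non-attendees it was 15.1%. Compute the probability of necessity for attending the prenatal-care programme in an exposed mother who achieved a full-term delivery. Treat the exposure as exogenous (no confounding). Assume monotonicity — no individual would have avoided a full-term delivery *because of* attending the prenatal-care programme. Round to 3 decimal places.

PN ≈ 0.786

p₁ = 0.707, p₀ = 0.151.
Under exogeneity and monotonicity, PN = (p₁ − p₀) / p₁.
PN = (0.707 − 0.151) / 0.707 = 0.556 / 0.707 ≈ 0.7864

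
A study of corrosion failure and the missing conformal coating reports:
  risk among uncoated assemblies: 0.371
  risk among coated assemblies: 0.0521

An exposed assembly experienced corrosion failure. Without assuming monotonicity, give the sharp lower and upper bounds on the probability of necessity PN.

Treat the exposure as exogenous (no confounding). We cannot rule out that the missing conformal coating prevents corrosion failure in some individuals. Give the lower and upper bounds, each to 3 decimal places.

0.860 ≤ PN ≤ 1.000

Let p₁ = 0.371, p₀ = 0.0521.
Under exogeneity alone the bounds on PN are max{0,(p₁−p₀)/p₁} ≤ PN ≤ min{1,(1−p₀)/p₁}.
  lower = (p₁ − p₀)/p₁ = 0.3189 / 0.371 ≈ 0.8596
  upper = min{1, (1 − p₀)/p₁} = 0.9479 / 0.371 ≈ 2.5550 → capped at 1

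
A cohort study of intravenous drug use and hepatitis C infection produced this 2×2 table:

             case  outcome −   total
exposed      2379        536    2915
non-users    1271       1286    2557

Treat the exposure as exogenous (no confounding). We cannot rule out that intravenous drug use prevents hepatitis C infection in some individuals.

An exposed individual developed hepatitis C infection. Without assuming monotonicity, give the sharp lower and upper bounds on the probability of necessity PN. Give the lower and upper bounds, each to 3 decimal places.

0.391 ≤ PN ≤ 0.616

p₁ = P(outcome | exposed) = 2379/2915 = 0.81612
p₀ = P(outcome | unexposed) = 1271/2557 = 0.49707
Under exogeneity alone the bounds on PN are max{0,(p₁−p₀)/p₁} ≤ PN ≤ min{1,(1−p₀)/p₁}.
  lower = (p₁ − p₀)/p₁ = 0.31906 / 0.81612 ≈ 0.3909
  upper = min{1, (1 − p₀)/p₁} = 0.50293 / 0.81612 ≈ 0.6162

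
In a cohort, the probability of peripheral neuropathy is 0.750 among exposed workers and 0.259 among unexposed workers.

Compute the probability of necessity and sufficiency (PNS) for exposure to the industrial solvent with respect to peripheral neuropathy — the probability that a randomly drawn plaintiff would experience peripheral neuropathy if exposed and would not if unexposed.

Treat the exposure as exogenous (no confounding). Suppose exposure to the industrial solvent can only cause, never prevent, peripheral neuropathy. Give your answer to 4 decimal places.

Let p₁ = 0.75, p₀ = 0.259.
Under exogeneity and monotonicity, PNS = p₁ − p₀.
PNS = 0.75 − 0.259 = 0.491

PNS ≈ 0.4910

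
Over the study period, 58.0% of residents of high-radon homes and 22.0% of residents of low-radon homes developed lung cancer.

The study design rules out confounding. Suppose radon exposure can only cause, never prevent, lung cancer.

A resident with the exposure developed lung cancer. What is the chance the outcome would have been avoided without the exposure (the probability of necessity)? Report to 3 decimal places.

PN ≈ 0.621

p₁ = 0.58, p₀ = 0.22.
Under exogeneity and monotonicity, PN = (p₁ − p₀) / p₁.
PN = (0.58 − 0.22) / 0.58 = 0.36 / 0.58 ≈ 0.6207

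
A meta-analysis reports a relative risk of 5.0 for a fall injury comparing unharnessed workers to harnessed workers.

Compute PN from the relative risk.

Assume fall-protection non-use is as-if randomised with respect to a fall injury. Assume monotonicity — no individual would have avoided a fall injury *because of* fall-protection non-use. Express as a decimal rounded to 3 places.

PN ≈ 0.800

Under exogeneity and monotonicity, PN = (RR − 1) / RR = 1 − 1/RR.
PN = (5.0 − 1) / 5.0 = 4 / 5.0 ≈ 0.8000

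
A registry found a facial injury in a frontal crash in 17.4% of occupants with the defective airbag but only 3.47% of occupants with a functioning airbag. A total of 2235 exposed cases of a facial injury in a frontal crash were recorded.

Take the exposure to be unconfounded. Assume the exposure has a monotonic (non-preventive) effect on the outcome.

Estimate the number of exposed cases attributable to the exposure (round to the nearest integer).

about 1789 cases

p₁ = 0.174, p₀ = 0.0347.
PN = (p₁ − p₀)/p₁ = (0.174 − 0.0347) / 0.174 ≈ 0.80057.
Attributable cases ≈ PN × (exposed cases) = 0.80057 × 2235 ≈ 1789.28.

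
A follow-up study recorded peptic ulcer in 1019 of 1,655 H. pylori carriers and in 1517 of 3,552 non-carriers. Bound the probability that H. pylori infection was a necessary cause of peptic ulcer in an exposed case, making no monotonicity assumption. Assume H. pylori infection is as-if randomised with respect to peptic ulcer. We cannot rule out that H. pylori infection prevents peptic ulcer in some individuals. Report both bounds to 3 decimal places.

0.306 ≤ PN ≤ 0.930

p₁ = P(outcome | exposed) = 1019/1655 = 0.61571
p₀ = P(outcome | unexposed) = 1517/3552 = 0.42708
Under exogeneity alone the bounds on PN are max{0,(p₁−p₀)/p₁} ≤ PN ≤ min{1,(1−p₀)/p₁}.
  lower = (p₁ − p₀)/p₁ = 0.18863 / 0.61571 ≈ 0.3064
  upper = min{1, (1 − p₀)/p₁} = 0.57292 / 0.61571 ≈ 0.9305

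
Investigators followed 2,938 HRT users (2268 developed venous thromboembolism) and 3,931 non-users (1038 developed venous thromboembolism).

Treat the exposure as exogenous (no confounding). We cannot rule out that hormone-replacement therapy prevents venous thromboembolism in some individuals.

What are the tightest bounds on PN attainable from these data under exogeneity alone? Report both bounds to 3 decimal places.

p₁ = P(outcome | exposed) = 2268/2938 = 0.77195
p₀ = P(outcome | unexposed) = 1038/3931 = 0.26405
Under exogeneity alone the bounds on PN are max{0,(p₁−p₀)/p₁} ≤ PN ≤ min{1,(1−p₀)/p₁}.
  lower = (p₁ − p₀)/p₁ = 0.5079 / 0.77195 ≈ 0.6579
  upper = min{1, (1 − p₀)/p₁} = 0.73595 / 0.77195 ≈ 0.9534

0.658 ≤ PN ≤ 0.953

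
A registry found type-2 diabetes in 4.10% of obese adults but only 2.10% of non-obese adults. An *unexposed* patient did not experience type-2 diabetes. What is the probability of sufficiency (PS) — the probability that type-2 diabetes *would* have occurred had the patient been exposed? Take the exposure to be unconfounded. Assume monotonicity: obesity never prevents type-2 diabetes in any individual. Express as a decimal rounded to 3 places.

PS ≈ 0.020

p₁ = 0.041, p₀ = 0.021.
Under exogeneity and monotonicity, PS = (p₁ − p₀) / (1 − p₀).
PS = (0.041 − 0.021) / (1 − 0.021) = 0.02 / 0.979 ≈ 0.0204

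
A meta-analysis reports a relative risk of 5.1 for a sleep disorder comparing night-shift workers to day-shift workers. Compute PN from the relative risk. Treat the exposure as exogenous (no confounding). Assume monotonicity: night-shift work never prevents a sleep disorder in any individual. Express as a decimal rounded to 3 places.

PN ≈ 0.804

Under exogeneity and monotonicity, PN = (RR − 1) / RR = 1 − 1/RR.
PN = (5.1 − 1) / 5.1 = 4.1 / 5.1 ≈ 0.8039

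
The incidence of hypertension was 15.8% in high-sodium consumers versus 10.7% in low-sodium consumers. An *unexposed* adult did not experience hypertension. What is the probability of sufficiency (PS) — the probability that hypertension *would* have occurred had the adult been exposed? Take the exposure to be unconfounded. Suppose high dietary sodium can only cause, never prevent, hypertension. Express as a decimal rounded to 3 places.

PS ≈ 0.057

p₁ = 0.158, p₀ = 0.107.
Under exogeneity and monotonicity, PS = (p₁ − p₀) / (1 − p₀).
PS = (0.158 − 0.107) / (1 − 0.107) = 0.051 / 0.893 ≈ 0.0571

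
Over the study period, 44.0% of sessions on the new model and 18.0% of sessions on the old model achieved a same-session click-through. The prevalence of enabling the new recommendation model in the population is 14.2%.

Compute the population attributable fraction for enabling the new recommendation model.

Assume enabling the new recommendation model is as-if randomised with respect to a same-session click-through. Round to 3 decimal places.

p₁ = 0.44, p₀ = 0.18.
Overall risk P(Y=1) = π·p₁ + (1−π)·p₀ = 0.142×0.44 + 0.858×0.18 = 0.21692.
Under exogeneity, PAF = [P(Y=1) − p₀] / P(Y=1).
PAF = (0.21692 − 0.18) / 0.21692 ≈ 0.1702

PAF ≈ 0.170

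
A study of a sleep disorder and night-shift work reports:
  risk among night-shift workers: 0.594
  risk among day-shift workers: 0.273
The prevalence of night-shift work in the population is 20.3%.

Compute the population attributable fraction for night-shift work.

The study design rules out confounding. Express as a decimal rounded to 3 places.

Let p₁ = 0.594, p₀ = 0.273.
Overall risk P(Y=1) = π·p₁ + (1−π)·p₀ = 0.203×0.594 + 0.797×0.273 = 0.33816.
Under exogeneity, PAF = [P(Y=1) − p₀] / P(Y=1).
PAF = (0.33816 − 0.273) / 0.33816 ≈ 0.1927

PAF ≈ 0.193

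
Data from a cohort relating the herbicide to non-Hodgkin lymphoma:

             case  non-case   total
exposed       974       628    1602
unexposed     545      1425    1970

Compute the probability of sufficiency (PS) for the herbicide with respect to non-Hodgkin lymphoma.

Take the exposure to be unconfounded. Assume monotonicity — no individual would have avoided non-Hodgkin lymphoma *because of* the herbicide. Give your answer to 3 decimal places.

PS ≈ 0.458

p₁ = P(outcome | exposed) = 974/1602 = 0.60799
p₀ = P(outcome | unexposed) = 545/1970 = 0.27665
Under exogeneity and monotonicity, PS = (p₁ − p₀) / (1 − p₀).
PS = (0.60799 − 0.27665) / (1 − 0.27665) = 0.33134 / 0.72335 ≈ 0.4581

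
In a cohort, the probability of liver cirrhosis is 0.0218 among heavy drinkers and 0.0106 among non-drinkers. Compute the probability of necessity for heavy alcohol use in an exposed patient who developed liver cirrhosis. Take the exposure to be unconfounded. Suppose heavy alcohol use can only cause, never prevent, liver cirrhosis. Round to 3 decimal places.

PN ≈ 0.514

Let p₁ = 0.0218, p₀ = 0.0106.
Under exogeneity and monotonicity, PN = (p₁ − p₀) / p₁.
PN = (0.0218 − 0.0106) / 0.0218 = 0.0112 / 0.0218 ≈ 0.5138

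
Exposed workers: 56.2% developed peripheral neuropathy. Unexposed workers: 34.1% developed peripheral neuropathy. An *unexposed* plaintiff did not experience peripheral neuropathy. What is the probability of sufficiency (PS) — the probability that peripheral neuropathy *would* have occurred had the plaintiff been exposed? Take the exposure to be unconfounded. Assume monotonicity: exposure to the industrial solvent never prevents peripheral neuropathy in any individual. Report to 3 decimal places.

p₁ = 0.562, p₀ = 0.341.
Under exogeneity and monotonicity, PS = (p₁ − p₀) / (1 − p₀).
PS = (0.562 − 0.341) / (1 − 0.341) = 0.221 / 0.659 ≈ 0.3354

PS ≈ 0.335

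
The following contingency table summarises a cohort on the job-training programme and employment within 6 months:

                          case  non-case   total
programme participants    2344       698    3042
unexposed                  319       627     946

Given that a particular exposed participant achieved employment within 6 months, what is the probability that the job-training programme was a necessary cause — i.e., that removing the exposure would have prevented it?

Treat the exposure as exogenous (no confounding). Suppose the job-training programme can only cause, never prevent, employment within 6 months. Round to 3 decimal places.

p₁ = P(outcome | exposed) = 2344/3042 = 0.77055
p₀ = P(outcome | unexposed) = 319/946 = 0.33721
Under exogeneity and monotonicity, PN = (p₁ − p₀)/p₁.
PN = (0.77055 − 0.33721) / 0.77055 ≈ 0.5624

PN ≈ 0.562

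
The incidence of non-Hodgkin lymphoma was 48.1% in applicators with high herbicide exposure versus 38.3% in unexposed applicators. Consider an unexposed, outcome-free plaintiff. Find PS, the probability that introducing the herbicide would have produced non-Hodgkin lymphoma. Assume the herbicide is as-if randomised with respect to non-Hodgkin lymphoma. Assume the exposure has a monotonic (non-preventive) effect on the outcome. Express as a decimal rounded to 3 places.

PS ≈ 0.159

p₁ = 0.481, p₀ = 0.383.
Under exogeneity and monotonicity, PS = (p₁ − p₀) / (1 − p₀).
PS = (0.481 − 0.383) / (1 − 0.383) = 0.098 / 0.617 ≈ 0.1588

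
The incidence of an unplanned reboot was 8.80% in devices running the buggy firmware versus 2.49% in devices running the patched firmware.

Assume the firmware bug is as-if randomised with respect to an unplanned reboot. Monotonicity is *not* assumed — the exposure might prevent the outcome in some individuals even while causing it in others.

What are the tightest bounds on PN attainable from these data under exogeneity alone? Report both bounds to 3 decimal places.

0.717 ≤ PN ≤ 1.000

p₁ = 0.088, p₀ = 0.0249.
Under exogeneity alone the bounds on PN are max{0,(p₁−p₀)/p₁} ≤ PN ≤ min{1,(1−p₀)/p₁}.
  lower = (p₁ − p₀)/p₁ = 0.0631 / 0.088 ≈ 0.7170
  upper = min{1, (1 − p₀)/p₁} = 0.9751 / 0.088 ≈ 11.0807 → capped at 1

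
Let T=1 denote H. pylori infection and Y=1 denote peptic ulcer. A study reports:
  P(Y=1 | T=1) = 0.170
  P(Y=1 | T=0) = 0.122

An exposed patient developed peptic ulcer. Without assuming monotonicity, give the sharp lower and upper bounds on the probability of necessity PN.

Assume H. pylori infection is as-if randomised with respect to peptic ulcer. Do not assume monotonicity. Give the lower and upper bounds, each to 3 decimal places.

Let p₁ = 0.17, p₀ = 0.122.
Under exogeneity alone the bounds on PN are max{0,(p₁−p₀)/p₁} ≤ PN ≤ min{1,(1−p₀)/p₁}.
  lower = (p₁ − p₀)/p₁ = 0.048 / 0.17 ≈ 0.2824
  upper = min{1, (1 − p₀)/p₁} = 0.878 / 0.17 ≈ 5.1647 → capped at 1

0.282 ≤ PN ≤ 1.000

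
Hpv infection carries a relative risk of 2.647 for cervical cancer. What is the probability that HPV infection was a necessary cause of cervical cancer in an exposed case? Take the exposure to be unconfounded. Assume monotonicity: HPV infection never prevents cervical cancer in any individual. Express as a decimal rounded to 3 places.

PN ≈ 0.622

Under exogeneity and monotonicity, PN = (RR − 1) / RR = 1 − 1/RR.
PN = (2.647 − 1) / 2.647 = 1.647 / 2.647 ≈ 0.6222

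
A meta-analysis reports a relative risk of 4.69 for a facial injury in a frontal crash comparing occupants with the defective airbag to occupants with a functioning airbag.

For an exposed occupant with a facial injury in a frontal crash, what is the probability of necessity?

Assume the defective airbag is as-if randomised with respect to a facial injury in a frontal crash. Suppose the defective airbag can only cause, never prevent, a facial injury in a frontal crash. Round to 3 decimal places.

Under exogeneity and monotonicity, PN = (RR − 1) / RR = 1 − 1/RR.
PN = (4.69 − 1) / 4.69 = 3.69 / 4.69 ≈ 0.7868

PN ≈ 0.787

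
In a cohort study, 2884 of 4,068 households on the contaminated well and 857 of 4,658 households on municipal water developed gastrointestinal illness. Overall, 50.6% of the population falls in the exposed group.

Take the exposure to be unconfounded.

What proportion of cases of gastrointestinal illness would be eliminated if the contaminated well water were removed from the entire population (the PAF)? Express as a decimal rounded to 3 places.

p₁ = P(outcome | exposed) = 2884/4068 = 0.70895
p₀ = P(outcome | unexposed) = 857/4658 = 0.18398
Overall risk P(Y=1) = π·p₁ + (1−π)·p₀ = 0.506×0.70895 + 0.494×0.18398 = 0.44962.
Under exogeneity, PAF = [P(Y=1) − p₀] / P(Y=1).
PAF = (0.44962 − 0.18398) / 0.44962 ≈ 0.5908

PAF ≈ 0.591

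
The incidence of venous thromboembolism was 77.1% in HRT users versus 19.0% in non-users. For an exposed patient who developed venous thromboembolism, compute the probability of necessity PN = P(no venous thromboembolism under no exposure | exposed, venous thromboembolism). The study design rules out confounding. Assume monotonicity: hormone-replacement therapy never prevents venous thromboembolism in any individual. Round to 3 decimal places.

PN ≈ 0.754

p₁ = 0.771, p₀ = 0.19.
Under exogeneity and monotonicity, PN = (p₁ − p₀) / p₁.
PN = (0.771 − 0.19) / 0.771 = 0.581 / 0.771 ≈ 0.7536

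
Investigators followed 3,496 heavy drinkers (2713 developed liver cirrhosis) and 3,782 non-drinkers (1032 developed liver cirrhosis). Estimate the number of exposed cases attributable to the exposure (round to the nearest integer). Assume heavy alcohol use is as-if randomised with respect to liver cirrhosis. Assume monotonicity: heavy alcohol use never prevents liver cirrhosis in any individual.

about 1759 cases

p₁ = P(outcome | exposed) = 2713/3496 = 0.77603
p₀ = P(outcome | unexposed) = 1032/3782 = 0.27287
PN = (p₁ − p₀)/p₁ = (0.77603 − 0.27287) / 0.77603 ≈ 0.64837.
Attributable cases ≈ PN × (exposed cases) = 0.64837 × 2713 ≈ 1759.04.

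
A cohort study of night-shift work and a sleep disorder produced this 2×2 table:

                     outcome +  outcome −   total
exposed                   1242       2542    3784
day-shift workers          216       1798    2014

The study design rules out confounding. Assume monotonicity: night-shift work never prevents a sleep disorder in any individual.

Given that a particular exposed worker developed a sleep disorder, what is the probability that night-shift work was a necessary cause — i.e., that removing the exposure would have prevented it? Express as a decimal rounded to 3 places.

PN ≈ 0.673

p₁ = P(outcome | exposed) = 1242/3784 = 0.32822
p₀ = P(outcome | unexposed) = 216/2014 = 0.10725
Under exogeneity and monotonicity, PN = (p₁ − p₀) / p₁.
PN = (0.32822 − 0.10725) / 0.32822 = 0.22097 / 0.32822 ≈ 0.6732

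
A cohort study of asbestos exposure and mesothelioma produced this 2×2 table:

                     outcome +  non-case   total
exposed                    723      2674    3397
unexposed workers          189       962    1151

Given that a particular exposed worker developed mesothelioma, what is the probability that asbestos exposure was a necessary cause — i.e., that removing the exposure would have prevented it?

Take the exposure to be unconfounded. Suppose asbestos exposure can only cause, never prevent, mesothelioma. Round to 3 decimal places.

p₁ = P(outcome | exposed) = 723/3397 = 0.21283
p₀ = P(outcome | unexposed) = 189/1151 = 0.16421
Under exogeneity and monotonicity, PN = (p₁ − p₀)/p₁.
PN = (0.21283 − 0.16421) / 0.21283 ≈ 0.2285

PN ≈ 0.228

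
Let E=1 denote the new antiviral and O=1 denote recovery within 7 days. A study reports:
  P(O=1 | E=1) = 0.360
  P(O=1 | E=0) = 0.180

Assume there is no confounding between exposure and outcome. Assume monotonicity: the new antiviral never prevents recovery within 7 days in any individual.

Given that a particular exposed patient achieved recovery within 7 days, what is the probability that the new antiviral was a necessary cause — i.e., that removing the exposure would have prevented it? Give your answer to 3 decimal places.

Let p₁ = 0.36, p₀ = 0.18.
Under exogeneity and monotonicity, PN = (p₁ − p₀) / p₁.
PN = (0.36 − 0.18) / 0.36 = 0.18 / 0.36 ≈ 0.5000

PN ≈ 0.500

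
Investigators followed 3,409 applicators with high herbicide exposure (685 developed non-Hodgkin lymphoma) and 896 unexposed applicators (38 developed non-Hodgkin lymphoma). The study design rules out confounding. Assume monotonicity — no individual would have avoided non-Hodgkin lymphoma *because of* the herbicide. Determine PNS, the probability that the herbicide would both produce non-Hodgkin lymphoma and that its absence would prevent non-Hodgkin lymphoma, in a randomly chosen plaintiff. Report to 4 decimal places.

PNS ≈ 0.1585

p₁ = P(outcome | exposed) = 685/3409 = 0.20094
p₀ = P(outcome | unexposed) = 38/896 = 0.042411
Under exogeneity and monotonicity, PNS = p₁ − p₀.
PNS = 0.20094 − 0.042411 = 0.15853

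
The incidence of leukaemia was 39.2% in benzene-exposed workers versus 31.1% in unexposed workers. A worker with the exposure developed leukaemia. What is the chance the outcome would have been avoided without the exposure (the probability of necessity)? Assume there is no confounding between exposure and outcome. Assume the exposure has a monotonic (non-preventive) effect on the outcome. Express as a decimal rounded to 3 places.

p₁ = 0.392, p₀ = 0.311.
Under exogeneity and monotonicity, PN = (p₁ − p₀) / p₁.
PN = (0.392 − 0.311) / 0.392 = 0.081 / 0.392 ≈ 0.2066

PN ≈ 0.207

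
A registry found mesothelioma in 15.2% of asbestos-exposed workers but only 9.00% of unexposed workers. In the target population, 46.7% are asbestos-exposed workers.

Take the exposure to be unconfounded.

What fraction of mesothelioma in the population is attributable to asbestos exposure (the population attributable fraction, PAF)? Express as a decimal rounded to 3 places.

p₁ = 0.152, p₀ = 0.09.
Overall risk P(Y=1) = π·p₁ + (1−π)·p₀ = 0.467×0.152 + 0.533×0.09 = 0.11895.
Under exogeneity, PAF = [P(Y=1) − p₀] / P(Y=1).
PAF = (0.11895 − 0.09) / 0.11895 ≈ 0.2434

PAF ≈ 0.243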